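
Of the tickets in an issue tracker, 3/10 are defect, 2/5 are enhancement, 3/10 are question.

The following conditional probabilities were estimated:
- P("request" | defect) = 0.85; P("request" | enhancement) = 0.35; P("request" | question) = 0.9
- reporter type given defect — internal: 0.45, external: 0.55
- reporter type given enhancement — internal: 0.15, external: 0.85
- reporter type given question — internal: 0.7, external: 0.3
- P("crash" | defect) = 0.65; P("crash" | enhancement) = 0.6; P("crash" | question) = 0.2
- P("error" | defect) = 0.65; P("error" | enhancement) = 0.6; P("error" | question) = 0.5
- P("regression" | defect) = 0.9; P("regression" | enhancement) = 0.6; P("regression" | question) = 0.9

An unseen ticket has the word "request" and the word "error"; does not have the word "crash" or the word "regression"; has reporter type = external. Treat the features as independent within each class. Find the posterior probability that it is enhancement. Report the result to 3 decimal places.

defect: 0.3 × 0.85 × 0.55 × (1−0.65) × 0.65 × (1−0.9) = 0.0031906875
enhancement: 0.4 × 0.35 × 0.85 × (1−0.6) × 0.6 × (1−0.6) = 0.011424
question: 0.3 × 0.9 × 0.3 × (1−0.2) × 0.5 × (1−0.9) = 0.00324
P(enhancement | x) = 0.011424 / 0.0178546875 ≈ 0.640

0.640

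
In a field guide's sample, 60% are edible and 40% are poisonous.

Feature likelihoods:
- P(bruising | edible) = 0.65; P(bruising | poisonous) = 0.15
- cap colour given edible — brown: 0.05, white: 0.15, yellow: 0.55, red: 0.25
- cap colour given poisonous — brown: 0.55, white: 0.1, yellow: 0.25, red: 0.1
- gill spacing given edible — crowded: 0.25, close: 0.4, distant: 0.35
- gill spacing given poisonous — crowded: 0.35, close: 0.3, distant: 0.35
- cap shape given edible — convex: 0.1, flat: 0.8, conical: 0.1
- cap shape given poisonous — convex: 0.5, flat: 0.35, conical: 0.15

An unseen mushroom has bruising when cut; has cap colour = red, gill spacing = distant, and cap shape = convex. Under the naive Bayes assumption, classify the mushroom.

edible: 0.6 × 0.65 × 0.25 × 0.35 × 0.1 = 0.0034125
poisonous: 0.4 × 0.15 × 0.1 × 0.35 × 0.5 = 0.00105
Highest score → edible.

edible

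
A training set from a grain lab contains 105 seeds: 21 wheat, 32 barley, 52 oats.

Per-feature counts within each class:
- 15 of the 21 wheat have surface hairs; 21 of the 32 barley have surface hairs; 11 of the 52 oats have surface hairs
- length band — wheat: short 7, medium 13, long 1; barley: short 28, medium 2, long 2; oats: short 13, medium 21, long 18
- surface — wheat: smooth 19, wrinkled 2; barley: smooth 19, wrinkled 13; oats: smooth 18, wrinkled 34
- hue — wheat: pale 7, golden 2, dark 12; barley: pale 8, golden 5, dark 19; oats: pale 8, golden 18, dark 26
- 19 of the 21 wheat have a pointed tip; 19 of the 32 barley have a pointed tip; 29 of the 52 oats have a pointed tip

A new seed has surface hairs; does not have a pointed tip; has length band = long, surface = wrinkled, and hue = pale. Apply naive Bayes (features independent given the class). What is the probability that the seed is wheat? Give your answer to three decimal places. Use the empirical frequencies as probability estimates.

0.010

wheat: (21/105) × (15/21) × (1/21) × (2/21) × (7/21) × (2/21) ≈ 0.0000205676
barley: (32/105) × (21/32) × (2/32) × (13/32) × (8/32) × (13/32) = 0.0005157470703125
oats: (52/105) × (11/52) × (18/52) × (34/52) × (8/52) × (23/52) ≈ 0.00161346
P(wheat | x) = 0.0000205676 / 0.0021497746703125 ≈ 0.010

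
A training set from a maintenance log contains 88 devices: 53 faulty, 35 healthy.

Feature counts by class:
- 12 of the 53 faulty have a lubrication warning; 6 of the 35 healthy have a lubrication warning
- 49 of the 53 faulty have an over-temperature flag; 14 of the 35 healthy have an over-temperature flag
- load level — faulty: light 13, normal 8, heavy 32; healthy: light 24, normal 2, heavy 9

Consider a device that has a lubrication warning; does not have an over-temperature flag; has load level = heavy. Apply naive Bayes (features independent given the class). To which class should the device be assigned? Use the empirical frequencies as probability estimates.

faulty: (53/88) × (12/53) × (4/53) × (32/53) ≈ 0.00621379
healthy: (35/88) × (6/35) × (21/35) × (9/35) ≈ 0.0105195
Highest score → healthy.

healthy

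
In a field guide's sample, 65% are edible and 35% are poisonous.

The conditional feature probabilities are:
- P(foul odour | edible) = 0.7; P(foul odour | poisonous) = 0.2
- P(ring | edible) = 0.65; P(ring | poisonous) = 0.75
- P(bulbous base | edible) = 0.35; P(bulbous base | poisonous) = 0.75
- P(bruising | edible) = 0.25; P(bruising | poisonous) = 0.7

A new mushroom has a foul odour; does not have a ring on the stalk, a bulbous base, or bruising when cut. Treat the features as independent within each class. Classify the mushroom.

edible: 0.65 × 0.7 × (1−0.65) × (1−0.35) × (1−0.25) = 0.077634375
poisonous: 0.35 × 0.2 × (1−0.75) × (1−0.75) × (1−0.7) = 0.0013125
Highest score → edible.

edible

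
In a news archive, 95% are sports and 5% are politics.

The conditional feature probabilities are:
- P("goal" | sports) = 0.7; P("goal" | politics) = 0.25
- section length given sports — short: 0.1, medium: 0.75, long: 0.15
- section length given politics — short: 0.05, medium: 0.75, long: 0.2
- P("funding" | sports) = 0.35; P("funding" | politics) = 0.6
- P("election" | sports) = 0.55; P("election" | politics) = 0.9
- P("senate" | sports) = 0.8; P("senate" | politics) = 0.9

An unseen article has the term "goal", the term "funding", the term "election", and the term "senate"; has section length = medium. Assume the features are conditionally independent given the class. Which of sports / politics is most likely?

sports

sports: 0.95 × 0.7 × 0.75 × 0.35 × 0.55 × 0.8 = 0.0768075
politics: 0.05 × 0.25 × 0.75 × 0.6 × 0.9 × 0.9 = 0.00455625
Highest score → sports.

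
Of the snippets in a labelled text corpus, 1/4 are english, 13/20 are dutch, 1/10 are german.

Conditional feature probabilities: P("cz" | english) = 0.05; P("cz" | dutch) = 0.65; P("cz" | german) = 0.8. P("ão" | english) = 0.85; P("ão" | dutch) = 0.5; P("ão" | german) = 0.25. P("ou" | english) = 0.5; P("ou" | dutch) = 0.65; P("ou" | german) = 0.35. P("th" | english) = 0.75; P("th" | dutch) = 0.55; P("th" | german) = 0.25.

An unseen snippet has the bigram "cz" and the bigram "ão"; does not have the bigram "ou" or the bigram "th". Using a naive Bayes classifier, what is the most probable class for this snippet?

dutch

english: 0.25 × 0.05 × 0.85 × (1−0.5) × (1−0.75) = 0.001328125
dutch: 0.65 × 0.65 × 0.5 × (1−0.65) × (1−0.55) = 0.033271875
german: 0.1 × 0.8 × 0.25 × (1−0.35) × (1−0.25) = 0.00975
Highest score → dutch.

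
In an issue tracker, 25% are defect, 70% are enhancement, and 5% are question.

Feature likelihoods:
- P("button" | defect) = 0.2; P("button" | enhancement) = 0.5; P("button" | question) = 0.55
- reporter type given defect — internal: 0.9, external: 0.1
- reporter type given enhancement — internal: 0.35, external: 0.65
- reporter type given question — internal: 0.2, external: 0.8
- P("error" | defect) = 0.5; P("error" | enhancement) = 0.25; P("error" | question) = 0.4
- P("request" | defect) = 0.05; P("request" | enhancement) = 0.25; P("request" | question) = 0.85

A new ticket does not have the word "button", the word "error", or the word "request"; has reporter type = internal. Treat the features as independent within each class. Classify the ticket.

defect: 0.25 × (1−0.2) × 0.9 × (1−0.5) × (1−0.05) = 0.0855
enhancement: 0.7 × (1−0.5) × 0.35 × (1−0.25) × (1−0.25) = 0.06890625
question: 0.05 × (1−0.55) × 0.2 × (1−0.4) × (1−0.85) = 0.000405
Highest score → defect.

defect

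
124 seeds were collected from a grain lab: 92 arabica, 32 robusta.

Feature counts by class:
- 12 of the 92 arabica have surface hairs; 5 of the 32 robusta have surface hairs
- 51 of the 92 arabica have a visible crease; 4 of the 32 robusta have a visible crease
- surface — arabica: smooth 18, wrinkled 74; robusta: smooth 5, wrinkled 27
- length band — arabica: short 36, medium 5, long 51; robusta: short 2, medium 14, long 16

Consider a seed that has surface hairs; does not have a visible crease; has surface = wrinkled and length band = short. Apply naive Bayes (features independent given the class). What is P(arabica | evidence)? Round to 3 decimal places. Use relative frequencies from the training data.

arabica: (92/124) × (12/92) × (41/92) × (74/92) × (36/92) ≈ 0.0135742
robusta: (32/124) × (5/32) × (28/32) × (27/32) × (2/32) ≈ 0.00186059
P(arabica | x) = 0.0135742 / 0.01543479 ≈ 0.879

0.879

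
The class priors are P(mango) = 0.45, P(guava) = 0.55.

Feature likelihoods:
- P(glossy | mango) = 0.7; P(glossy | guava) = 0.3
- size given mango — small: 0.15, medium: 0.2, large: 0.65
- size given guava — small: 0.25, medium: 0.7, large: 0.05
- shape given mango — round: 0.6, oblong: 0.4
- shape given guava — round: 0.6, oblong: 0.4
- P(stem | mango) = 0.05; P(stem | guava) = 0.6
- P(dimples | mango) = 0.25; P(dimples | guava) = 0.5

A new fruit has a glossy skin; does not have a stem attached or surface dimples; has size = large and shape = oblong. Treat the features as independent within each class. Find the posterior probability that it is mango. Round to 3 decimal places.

mango: 0.45 × 0.7 × 0.65 × 0.4 × (1−0.05) × (1−0.25) = 0.05835375
guava: 0.55 × 0.3 × 0.05 × 0.4 × (1−0.6) × (1−0.5) = 0.00066
P(mango | x) = 0.05835375 / 0.05901375 ≈ 0.989

0.989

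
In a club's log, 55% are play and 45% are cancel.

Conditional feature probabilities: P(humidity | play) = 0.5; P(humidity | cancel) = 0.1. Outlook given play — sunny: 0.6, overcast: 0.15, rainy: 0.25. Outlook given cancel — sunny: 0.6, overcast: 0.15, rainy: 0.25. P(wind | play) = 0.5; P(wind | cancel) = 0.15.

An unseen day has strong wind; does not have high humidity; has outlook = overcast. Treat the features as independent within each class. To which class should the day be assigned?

play

play: 0.55 × (1−0.5) × 0.15 × 0.5 = 0.020625
cancel: 0.45 × (1−0.1) × 0.15 × 0.15 = 0.0091125
Highest score → play.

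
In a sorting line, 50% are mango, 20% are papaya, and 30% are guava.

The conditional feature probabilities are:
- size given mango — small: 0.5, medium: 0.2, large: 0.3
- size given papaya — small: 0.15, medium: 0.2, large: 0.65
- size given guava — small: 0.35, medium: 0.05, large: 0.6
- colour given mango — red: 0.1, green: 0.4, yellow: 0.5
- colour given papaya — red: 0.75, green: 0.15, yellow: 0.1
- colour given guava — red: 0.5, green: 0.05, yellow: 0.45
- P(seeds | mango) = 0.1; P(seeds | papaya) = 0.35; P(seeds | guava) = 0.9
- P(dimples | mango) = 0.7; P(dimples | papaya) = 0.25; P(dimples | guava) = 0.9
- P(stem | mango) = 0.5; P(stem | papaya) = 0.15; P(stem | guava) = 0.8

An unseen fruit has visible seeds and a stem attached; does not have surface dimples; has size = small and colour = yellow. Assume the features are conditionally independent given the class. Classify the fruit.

mango: 0.5 × 0.5 × 0.5 × 0.1 × (1−0.7) × 0.5 = 0.001875
papaya: 0.2 × 0.15 × 0.1 × 0.35 × (1−0.25) × 0.15 = 0.000118125
guava: 0.3 × 0.35 × 0.45 × 0.9 × (1−0.9) × 0.8 = 0.003402
Highest score → guava.

guava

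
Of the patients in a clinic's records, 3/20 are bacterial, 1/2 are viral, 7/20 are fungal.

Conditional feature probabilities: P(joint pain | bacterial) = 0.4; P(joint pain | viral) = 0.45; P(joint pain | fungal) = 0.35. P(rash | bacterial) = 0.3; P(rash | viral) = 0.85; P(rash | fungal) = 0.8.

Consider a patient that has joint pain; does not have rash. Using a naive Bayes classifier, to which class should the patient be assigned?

bacterial

bacterial: 0.15 × 0.4 × (1−0.3) = 0.042
viral: 0.5 × 0.45 × (1−0.85) = 0.03375
fungal: 0.35 × 0.35 × (1−0.8) = 0.0245
Highest score → bacterial.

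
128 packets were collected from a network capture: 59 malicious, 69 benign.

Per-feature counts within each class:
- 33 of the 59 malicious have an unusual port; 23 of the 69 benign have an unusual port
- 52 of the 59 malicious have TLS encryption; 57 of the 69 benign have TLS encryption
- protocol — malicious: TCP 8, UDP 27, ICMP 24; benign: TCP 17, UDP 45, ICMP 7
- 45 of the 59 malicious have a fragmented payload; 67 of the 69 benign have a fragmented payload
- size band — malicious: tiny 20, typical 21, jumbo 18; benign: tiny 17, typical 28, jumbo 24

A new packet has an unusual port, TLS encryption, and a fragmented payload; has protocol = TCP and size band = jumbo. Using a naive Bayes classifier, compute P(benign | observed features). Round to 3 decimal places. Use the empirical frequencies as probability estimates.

malicious: (59/128) × (33/59) × (52/59) × (8/59) × (45/59) × (18/59) ≈ 0.00716926
benign: (69/128) × (23/69) × (57/69) × (17/69) × (67/69) × (24/69) ≈ 0.0123518
P(benign | x) = 0.0123518 / 0.01952106 ≈ 0.633

0.633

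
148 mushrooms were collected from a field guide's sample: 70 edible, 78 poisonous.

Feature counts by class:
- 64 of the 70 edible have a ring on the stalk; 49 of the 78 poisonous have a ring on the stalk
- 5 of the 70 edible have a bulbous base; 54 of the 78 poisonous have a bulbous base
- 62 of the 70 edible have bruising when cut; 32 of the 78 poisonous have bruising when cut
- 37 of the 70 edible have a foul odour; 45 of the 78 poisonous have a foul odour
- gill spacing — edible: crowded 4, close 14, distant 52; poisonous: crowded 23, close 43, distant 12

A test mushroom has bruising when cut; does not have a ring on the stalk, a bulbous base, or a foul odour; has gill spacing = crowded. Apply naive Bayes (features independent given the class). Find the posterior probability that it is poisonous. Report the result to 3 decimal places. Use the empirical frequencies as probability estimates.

edible: (70/148) × (6/70) × (65/70) × (62/70) × (33/70) × (4/70) ≈ 0.000898207
poisonous: (78/148) × (29/78) × (24/78) × (32/78) × (33/78) × (23/78) ≈ 0.00308575
P(poisonous | x) = 0.00308575 / 0.003983957 ≈ 0.775

0.775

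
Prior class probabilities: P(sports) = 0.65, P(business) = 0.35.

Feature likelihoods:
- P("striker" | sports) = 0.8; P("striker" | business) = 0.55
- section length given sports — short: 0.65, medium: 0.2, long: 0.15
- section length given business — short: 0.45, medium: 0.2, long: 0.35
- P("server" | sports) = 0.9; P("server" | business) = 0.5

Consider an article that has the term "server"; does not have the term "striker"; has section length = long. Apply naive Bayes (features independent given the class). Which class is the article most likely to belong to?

business

sports: 0.65 × (1−0.8) × 0.15 × 0.9 = 0.01755
business: 0.35 × (1−0.55) × 0.35 × 0.5 = 0.0275625
Highest score → business.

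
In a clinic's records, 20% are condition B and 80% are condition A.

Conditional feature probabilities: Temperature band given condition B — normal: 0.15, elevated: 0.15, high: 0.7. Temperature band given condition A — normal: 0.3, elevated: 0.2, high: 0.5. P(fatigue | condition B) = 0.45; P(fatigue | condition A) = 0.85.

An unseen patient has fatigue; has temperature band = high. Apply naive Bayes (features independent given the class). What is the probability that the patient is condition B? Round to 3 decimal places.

0.156

condition B: 0.2 × 0.7 × 0.45 = 0.063
condition A: 0.8 × 0.5 × 0.85 = 0.34
P(condition B | x) = 0.063 / 0.403 ≈ 0.156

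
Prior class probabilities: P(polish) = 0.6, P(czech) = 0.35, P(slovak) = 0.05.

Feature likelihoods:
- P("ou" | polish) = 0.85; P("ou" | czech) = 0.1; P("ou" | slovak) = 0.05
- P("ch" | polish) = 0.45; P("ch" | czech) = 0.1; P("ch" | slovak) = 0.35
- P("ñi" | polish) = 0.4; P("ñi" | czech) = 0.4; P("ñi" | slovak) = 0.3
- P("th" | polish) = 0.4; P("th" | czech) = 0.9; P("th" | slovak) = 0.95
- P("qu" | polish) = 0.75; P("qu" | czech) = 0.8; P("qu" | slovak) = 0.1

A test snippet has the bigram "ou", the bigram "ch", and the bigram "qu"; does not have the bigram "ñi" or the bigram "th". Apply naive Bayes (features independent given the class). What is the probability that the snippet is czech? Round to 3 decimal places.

0.003

polish: 0.6 × 0.85 × 0.45 × (1−0.4) × (1−0.4) × 0.75 = 0.061965
czech: 0.35 × 0.1 × 0.1 × (1−0.4) × (1−0.9) × 0.8 = 0.000168
slovak: 0.05 × 0.05 × 0.35 × (1−0.3) × (1−0.95) × 0.1 = 0.0000030625
P(czech | x) = 0.000168 / 0.0621360625 ≈ 0.003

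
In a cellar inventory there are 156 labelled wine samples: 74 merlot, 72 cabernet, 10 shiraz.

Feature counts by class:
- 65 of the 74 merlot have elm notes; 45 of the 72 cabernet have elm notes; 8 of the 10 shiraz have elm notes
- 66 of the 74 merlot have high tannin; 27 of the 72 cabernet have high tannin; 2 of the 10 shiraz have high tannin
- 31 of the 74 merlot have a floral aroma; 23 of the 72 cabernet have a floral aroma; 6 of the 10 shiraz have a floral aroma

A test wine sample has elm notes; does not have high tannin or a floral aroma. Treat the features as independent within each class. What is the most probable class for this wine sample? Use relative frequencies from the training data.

cabernet

merlot: (74/156) × (65/74) × (8/74) × (43/74) ≈ 0.0261748
cabernet: (72/156) × (45/72) × (45/72) × (49/72) ≈ 0.122696
shiraz: (10/156) × (8/10) × (8/10) × (4/10) ≈ 0.0164103
Highest score → cabernet.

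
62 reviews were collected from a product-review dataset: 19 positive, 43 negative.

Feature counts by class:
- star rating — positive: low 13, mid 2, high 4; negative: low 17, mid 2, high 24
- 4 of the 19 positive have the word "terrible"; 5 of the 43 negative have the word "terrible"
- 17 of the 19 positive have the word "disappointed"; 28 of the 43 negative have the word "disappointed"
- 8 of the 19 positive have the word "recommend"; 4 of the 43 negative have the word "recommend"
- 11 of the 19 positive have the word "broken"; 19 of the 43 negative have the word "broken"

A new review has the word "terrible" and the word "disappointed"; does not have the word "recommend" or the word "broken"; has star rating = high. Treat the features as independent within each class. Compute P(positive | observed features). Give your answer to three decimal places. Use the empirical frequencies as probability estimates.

positive: (19/62) × (4/19) × (4/19) × (17/19) × (11/19) × (8/19) ≈ 0.00296241
negative: (43/62) × (24/43) × (5/43) × (28/43) × (39/43) × (24/43) ≈ 0.0148371
P(positive | x) = 0.00296241 / 0.01779951 ≈ 0.166

0.166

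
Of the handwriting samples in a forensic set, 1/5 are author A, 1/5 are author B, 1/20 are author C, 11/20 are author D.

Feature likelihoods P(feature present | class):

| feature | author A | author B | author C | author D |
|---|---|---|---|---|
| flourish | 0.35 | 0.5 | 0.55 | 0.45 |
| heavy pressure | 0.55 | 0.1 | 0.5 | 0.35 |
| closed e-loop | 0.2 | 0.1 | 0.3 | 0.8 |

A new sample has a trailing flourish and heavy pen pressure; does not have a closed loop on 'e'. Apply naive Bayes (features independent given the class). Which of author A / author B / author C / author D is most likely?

author A

author A: 0.2 × 0.35 × 0.55 × (1−0.2) = 0.0308
author B: 0.2 × 0.5 × 0.1 × (1−0.1) = 0.009
author C: 0.05 × 0.55 × 0.5 × (1−0.3) = 0.009625
author D: 0.55 × 0.45 × 0.35 × (1−0.8) = 0.017325
Highest score → author A.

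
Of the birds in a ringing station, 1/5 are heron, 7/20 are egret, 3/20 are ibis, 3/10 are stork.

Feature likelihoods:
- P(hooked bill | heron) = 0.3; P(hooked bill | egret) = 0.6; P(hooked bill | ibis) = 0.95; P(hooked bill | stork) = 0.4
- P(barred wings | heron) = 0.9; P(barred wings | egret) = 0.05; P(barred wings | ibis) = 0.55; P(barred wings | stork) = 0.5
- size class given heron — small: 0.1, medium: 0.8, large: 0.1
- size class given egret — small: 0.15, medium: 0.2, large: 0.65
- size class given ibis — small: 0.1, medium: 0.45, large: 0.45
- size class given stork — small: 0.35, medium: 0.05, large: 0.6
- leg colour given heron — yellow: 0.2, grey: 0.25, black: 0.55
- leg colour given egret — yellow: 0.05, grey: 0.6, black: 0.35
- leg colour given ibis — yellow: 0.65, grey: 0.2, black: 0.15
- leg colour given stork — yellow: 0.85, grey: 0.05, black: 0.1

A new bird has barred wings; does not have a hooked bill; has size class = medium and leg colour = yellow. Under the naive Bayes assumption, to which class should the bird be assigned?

heron

heron: 0.2 × (1−0.3) × 0.9 × 0.8 × 0.2 = 0.02016
egret: 0.35 × (1−0.6) × 0.05 × 0.2 × 0.05 = 0.00007
ibis: 0.15 × (1−0.95) × 0.55 × 0.45 × 0.65 = 0.0012065625
stork: 0.3 × (1−0.4) × 0.5 × 0.05 × 0.85 = 0.003825
Highest score → heron.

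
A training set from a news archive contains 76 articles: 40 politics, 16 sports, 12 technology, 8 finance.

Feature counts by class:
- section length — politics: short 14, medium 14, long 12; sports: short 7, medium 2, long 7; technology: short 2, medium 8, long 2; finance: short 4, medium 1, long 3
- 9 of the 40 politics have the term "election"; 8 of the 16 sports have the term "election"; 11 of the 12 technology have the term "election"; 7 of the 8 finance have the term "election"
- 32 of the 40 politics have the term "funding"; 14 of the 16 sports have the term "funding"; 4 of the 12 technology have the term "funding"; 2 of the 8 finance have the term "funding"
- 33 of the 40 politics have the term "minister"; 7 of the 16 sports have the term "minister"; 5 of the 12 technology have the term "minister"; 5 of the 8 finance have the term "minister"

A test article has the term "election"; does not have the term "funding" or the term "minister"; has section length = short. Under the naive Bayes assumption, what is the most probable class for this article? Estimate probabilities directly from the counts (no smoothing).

finance

politics: (40/76) × (14/40) × (9/40) × (8/40) × (7/40) ≈ 0.00145066
sports: (16/76) × (7/16) × (8/16) × (2/16) × (9/16) ≈ 0.00323808
technology: (12/76) × (2/12) × (11/12) × (8/12) × (7/12) ≈ 0.00938109
finance: (8/76) × (4/8) × (7/8) × (6/8) × (3/8) ≈ 0.0129523
Highest score → finance.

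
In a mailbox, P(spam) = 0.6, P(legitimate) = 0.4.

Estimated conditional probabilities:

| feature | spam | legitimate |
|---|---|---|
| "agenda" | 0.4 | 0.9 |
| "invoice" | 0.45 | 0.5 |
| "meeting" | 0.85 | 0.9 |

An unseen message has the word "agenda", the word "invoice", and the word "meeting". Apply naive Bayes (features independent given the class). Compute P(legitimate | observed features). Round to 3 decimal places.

spam: 0.6 × 0.4 × 0.45 × 0.85 = 0.0918
legitimate: 0.4 × 0.9 × 0.5 × 0.9 = 0.162
P(legitimate | x) = 0.162 / 0.2538 ≈ 0.638

0.638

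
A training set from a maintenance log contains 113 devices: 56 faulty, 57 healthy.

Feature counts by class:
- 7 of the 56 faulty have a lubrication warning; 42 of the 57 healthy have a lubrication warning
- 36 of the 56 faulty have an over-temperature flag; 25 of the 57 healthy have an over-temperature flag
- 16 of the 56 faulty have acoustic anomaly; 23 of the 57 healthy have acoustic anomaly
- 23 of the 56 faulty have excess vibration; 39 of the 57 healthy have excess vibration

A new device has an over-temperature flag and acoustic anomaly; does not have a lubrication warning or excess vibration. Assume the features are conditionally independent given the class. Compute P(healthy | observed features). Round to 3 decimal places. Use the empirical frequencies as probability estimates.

0.136

faulty: (56/113) × (49/56) × (36/56) × (16/56) × (33/56) ≈ 0.0469343
healthy: (57/113) × (15/57) × (25/57) × (23/57) × (18/57) ≈ 0.00741871
P(healthy | x) = 0.00741871 / 0.05435301 ≈ 0.136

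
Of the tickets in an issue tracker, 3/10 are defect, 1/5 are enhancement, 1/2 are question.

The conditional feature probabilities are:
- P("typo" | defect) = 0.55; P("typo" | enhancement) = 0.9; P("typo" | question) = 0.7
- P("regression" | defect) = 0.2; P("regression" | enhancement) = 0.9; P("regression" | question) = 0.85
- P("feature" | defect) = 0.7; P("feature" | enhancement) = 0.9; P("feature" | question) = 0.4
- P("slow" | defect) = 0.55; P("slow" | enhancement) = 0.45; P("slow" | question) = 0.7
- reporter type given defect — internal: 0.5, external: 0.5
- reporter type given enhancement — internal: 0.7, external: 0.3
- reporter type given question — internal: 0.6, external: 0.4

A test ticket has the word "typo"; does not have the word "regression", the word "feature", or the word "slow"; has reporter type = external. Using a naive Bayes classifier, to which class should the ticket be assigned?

defect: 0.3 × 0.55 × (1−0.2) × (1−0.7) × (1−0.55) × 0.5 = 0.00891
enhancement: 0.2 × 0.9 × (1−0.9) × (1−0.9) × (1−0.45) × 0.3 = 0.000297
question: 0.5 × 0.7 × (1−0.85) × (1−0.4) × (1−0.7) × 0.4 = 0.00378
Highest score → defect.

defect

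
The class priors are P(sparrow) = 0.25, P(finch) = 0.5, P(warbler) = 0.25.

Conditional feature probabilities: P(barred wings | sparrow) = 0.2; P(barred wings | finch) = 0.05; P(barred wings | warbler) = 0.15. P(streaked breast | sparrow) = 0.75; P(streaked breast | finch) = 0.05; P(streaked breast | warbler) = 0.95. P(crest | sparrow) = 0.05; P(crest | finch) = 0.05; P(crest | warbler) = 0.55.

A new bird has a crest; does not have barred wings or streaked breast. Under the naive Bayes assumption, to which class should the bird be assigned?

sparrow: 0.25 × (1−0.2) × (1−0.75) × 0.05 = 0.0025
finch: 0.5 × (1−0.05) × (1−0.05) × 0.05 = 0.0225625
warbler: 0.25 × (1−0.15) × (1−0.95) × 0.55 = 0.00584375
Highest score → finch.

finch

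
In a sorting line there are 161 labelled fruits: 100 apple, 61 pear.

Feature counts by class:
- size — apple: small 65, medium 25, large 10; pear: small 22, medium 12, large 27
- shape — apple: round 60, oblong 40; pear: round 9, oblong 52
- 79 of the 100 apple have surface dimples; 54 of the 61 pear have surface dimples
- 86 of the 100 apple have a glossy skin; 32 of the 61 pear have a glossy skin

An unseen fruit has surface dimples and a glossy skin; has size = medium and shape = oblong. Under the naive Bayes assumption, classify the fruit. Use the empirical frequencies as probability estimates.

apple

apple: (100/161) × (25/100) × (40/100) × (79/100) × (86/100) ≈ 0.0421988
pear: (61/161) × (12/61) × (52/61) × (54/61) × (32/61) ≈ 0.0295062
Highest score → apple.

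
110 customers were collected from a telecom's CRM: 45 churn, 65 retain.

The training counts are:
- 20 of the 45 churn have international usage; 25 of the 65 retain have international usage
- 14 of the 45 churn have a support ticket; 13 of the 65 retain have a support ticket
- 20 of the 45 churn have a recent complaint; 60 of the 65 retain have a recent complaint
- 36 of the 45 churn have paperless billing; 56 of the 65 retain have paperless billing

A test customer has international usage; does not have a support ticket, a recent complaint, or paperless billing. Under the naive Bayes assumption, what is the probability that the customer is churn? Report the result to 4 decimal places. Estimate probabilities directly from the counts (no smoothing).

0.8778

churn: (45/110) × (20/45) × (31/45) × (25/45) × (9/45) ≈ 0.0139169
retain: (65/110) × (25/65) × (52/65) × (5/65) × (9/65) ≈ 0.00193653
P(churn | x) = 0.0139169 / 0.01585343 ≈ 0.8778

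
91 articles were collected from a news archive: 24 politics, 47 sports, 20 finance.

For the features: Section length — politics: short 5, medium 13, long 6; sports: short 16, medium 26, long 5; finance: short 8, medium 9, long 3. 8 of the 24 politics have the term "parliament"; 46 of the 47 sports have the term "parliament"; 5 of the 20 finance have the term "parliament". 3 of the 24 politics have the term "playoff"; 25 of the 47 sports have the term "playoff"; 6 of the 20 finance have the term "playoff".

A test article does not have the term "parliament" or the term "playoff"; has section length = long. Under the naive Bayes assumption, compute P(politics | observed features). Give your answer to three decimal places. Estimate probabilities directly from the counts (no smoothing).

politics: (24/91) × (6/24) × (16/24) × (21/24) ≈ 0.0384615
sports: (47/91) × (5/47) × (1/47) × (22/47) ≈ 0.000547212
finance: (20/91) × (3/20) × (15/20) × (14/20) ≈ 0.0173077
P(politics | x) = 0.0384615 / 0.056316412 ≈ 0.683

0.683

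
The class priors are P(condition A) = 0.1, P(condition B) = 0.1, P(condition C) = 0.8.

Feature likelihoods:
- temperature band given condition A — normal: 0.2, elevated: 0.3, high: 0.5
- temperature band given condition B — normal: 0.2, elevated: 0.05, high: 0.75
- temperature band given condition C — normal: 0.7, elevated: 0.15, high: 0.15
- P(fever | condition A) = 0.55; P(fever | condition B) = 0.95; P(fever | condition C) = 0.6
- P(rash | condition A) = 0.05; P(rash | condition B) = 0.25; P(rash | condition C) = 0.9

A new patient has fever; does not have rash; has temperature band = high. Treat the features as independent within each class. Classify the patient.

condition B

condition A: 0.1 × 0.5 × 0.55 × (1−0.05) = 0.026125
condition B: 0.1 × 0.75 × 0.95 × (1−0.25) = 0.0534375
condition C: 0.8 × 0.15 × 0.6 × (1−0.9) = 0.0072
Highest score → condition B.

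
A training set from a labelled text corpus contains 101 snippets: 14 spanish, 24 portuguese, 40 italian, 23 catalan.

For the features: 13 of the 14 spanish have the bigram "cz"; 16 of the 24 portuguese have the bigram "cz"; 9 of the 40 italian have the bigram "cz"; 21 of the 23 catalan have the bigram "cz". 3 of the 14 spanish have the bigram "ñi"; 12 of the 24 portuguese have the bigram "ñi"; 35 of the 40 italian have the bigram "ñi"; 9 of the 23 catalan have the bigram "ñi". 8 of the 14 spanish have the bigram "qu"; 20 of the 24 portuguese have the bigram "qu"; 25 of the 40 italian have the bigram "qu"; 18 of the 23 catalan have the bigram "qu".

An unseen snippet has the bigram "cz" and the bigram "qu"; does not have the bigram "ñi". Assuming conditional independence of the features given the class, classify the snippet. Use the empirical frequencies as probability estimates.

spanish: (14/101) × (13/14) × (11/14) × (8/14) ≈ 0.0577895
portuguese: (24/101) × (16/24) × (12/24) × (20/24) ≈ 0.0660066
italian: (40/101) × (9/40) × (5/40) × (25/40) ≈ 0.00696163
catalan: (23/101) × (21/23) × (14/23) × (18/23) ≈ 0.0990473
Highest score → catalan.

catalan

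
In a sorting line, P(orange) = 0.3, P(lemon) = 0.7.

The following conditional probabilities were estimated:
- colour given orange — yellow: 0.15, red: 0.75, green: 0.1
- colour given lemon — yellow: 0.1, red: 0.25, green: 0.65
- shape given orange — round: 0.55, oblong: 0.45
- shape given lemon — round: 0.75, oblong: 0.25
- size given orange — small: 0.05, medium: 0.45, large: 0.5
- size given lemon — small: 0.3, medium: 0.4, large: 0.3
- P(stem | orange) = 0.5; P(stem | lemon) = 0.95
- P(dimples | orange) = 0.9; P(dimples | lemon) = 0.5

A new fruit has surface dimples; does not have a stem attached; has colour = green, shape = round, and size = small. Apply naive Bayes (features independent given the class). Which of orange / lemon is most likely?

orange: 0.3 × 0.1 × 0.55 × 0.05 × (1−0.5) × 0.9 = 0.00037125
lemon: 0.7 × 0.65 × 0.75 × 0.3 × (1−0.95) × 0.5 = 0.002559375
Highest score → lemon.

lemon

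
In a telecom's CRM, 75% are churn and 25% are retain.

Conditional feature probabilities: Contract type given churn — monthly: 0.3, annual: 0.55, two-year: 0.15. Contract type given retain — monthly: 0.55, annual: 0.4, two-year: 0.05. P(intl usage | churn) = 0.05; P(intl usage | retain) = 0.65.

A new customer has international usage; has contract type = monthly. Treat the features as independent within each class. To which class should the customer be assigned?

churn: 0.75 × 0.3 × 0.05 = 0.01125
retain: 0.25 × 0.55 × 0.65 = 0.089375
Highest score → retain.

retain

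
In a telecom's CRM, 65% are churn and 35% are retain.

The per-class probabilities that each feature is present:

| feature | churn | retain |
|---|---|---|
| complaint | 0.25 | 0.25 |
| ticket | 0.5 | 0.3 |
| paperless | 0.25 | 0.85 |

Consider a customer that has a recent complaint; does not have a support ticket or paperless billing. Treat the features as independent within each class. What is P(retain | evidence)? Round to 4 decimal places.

churn: 0.65 × 0.25 × (1−0.5) × (1−0.25) = 0.0609375
retain: 0.35 × 0.25 × (1−0.3) × (1−0.85) = 0.0091875
P(retain | x) = 0.0091875 / 0.070125 ≈ 0.1310

0.1310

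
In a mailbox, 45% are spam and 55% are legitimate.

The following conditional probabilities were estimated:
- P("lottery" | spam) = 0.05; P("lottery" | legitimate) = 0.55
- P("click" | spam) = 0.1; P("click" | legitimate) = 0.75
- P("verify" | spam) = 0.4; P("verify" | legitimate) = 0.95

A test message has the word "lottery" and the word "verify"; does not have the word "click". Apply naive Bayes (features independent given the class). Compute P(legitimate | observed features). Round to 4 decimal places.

spam: 0.45 × 0.05 × (1−0.1) × 0.4 = 0.0081
legitimate: 0.55 × 0.55 × (1−0.75) × 0.95 = 0.07184375
P(legitimate | x) = 0.07184375 / 0.07994375 ≈ 0.8987

0.8987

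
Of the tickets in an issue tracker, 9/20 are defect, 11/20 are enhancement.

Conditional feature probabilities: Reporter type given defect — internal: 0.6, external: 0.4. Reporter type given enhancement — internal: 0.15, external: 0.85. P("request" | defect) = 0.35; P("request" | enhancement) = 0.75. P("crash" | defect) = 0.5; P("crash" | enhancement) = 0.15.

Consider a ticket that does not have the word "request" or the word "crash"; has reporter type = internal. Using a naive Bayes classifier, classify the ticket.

defect

defect: 0.45 × 0.6 × (1−0.35) × (1−0.5) = 0.08775
enhancement: 0.55 × 0.15 × (1−0.75) × (1−0.15) = 0.01753125
Highest score → defect.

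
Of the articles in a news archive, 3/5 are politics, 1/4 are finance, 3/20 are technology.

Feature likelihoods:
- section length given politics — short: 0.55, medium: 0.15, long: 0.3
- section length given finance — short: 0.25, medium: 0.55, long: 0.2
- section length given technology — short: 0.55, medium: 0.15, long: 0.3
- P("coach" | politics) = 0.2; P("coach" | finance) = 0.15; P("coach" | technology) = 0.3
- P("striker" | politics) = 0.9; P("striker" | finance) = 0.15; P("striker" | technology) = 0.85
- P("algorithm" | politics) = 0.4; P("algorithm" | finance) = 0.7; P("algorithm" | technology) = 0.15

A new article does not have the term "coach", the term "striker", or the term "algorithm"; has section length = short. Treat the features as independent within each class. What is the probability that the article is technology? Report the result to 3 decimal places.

politics: 0.6 × 0.55 × (1−0.2) × (1−0.9) × (1−0.4) = 0.01584
finance: 0.25 × 0.25 × (1−0.15) × (1−0.15) × (1−0.7) = 0.013546875
technology: 0.15 × 0.55 × (1−0.3) × (1−0.85) × (1−0.15) = 0.007363125
P(technology | x) = 0.007363125 / 0.03675 ≈ 0.200

0.200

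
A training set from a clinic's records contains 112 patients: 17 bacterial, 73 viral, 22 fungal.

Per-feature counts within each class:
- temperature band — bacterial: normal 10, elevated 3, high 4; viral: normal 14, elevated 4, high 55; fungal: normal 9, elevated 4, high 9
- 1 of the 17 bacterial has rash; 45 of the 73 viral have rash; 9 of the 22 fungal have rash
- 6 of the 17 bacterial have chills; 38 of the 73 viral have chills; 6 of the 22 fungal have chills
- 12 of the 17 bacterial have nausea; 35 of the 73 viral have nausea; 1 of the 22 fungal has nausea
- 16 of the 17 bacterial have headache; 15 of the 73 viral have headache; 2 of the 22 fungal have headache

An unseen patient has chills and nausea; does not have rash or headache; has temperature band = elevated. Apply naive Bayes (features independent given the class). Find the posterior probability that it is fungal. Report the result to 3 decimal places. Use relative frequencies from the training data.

0.072

bacterial: (17/112) × (3/17) × (16/17) × (6/17) × (12/17) × (1/17) ≈ 0.000369454
viral: (73/112) × (4/73) × (28/73) × (38/73) × (35/73) × (58/73) ≈ 0.00271637
fungal: (22/112) × (4/22) × (13/22) × (6/22) × (1/22) × (20/22) ≈ 0.000237835
P(fungal | x) = 0.000237835 / 0.003323659 ≈ 0.072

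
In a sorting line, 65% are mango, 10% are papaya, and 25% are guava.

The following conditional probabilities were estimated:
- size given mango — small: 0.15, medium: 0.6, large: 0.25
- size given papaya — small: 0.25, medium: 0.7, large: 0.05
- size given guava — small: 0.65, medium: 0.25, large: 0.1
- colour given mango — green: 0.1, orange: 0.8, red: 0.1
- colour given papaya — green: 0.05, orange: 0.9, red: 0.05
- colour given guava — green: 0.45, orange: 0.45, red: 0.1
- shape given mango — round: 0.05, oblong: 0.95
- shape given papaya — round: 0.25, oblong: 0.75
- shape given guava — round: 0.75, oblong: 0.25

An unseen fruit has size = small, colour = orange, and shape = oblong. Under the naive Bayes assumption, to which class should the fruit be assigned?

mango

mango: 0.65 × 0.15 × 0.8 × 0.95 = 0.0741
papaya: 0.1 × 0.25 × 0.9 × 0.75 = 0.016875
guava: 0.25 × 0.65 × 0.45 × 0.25 = 0.01828125
Highest score → mango.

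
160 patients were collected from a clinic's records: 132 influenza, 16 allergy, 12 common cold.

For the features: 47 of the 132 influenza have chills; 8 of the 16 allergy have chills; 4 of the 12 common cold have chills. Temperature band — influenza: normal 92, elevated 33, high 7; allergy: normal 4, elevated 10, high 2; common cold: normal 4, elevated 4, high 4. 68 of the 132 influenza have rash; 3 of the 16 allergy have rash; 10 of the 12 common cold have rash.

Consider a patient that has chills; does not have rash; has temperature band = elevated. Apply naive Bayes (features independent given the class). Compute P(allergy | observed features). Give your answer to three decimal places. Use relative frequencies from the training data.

0.407

influenza: (132/160) × (47/132) × (33/132) × (64/132) ≈ 0.0356061
allergy: (16/160) × (8/16) × (10/16) × (13/16) = 0.025390625
common cold: (12/160) × (4/12) × (4/12) × (2/12) ≈ 0.00138889
P(allergy | x) = 0.025390625 / 0.062385615 ≈ 0.407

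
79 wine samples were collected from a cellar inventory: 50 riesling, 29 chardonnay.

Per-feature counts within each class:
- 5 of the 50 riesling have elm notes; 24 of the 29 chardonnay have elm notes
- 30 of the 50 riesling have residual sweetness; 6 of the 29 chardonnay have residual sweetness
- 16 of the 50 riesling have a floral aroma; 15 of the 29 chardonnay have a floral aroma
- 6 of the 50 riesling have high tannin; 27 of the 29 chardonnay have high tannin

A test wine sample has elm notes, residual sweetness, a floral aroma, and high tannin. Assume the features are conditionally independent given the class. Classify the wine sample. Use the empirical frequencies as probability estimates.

chardonnay

riesling: (50/79) × (5/50) × (30/50) × (16/50) × (6/50) ≈ 0.00145823
chardonnay: (29/79) × (24/29) × (6/29) × (15/29) × (27/29) ≈ 0.0302689
Highest score → chardonnay.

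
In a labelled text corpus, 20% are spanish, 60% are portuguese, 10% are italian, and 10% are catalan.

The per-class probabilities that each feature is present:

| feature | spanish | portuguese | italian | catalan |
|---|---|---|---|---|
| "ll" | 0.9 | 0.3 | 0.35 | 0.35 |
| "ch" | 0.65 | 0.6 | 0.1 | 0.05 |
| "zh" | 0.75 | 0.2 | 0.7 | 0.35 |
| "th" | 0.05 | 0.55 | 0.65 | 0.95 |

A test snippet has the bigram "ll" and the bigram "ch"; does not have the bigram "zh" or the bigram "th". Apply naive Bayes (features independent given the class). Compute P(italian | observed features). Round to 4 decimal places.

0.0055

spanish: 0.2 × 0.9 × 0.65 × (1−0.75) × (1−0.05) = 0.0277875
portuguese: 0.6 × 0.3 × 0.6 × (1−0.2) × (1−0.55) = 0.03888
italian: 0.1 × 0.35 × 0.1 × (1−0.7) × (1−0.65) = 0.0003675
catalan: 0.1 × 0.35 × 0.05 × (1−0.35) × (1−0.95) = 0.000056875
P(italian | x) = 0.0003675 / 0.067091875 ≈ 0.0055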